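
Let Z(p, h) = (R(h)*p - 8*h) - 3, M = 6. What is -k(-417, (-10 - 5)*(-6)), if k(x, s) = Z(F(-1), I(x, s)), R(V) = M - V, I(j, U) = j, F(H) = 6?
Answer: -5871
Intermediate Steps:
R(V) = 6 - V
Z(p, h) = -3 - 8*h + p*(6 - h) (Z(p, h) = ((6 - h)*p - 8*h) - 3 = (p*(6 - h) - 8*h) - 3 = (-8*h + p*(6 - h)) - 3 = -3 - 8*h + p*(6 - h))
k(x, s) = 33 - 14*x (k(x, s) = -3 - 8*x - 1*6*(-6 + x) = -3 - 8*x + (36 - 6*x) = 33 - 14*x)
-k(-417, (-10 - 5)*(-6)) = -(33 - 14*(-417)) = -(33 + 5838) = -1*5871 = -5871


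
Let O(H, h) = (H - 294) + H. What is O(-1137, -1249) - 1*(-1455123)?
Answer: 1452555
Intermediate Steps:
O(H, h) = -294 + 2*H (O(H, h) = (-294 + H) + H = -294 + 2*H)
O(-1137, -1249) - 1*(-1455123) = (-294 + 2*(-1137)) - 1*(-1455123) = (-294 - 2274) + 1455123 = -2568 + 1455123 = 1452555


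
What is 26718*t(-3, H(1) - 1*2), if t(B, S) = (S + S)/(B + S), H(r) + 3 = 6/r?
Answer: -26718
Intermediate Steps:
H(r) = -3 + 6/r
t(B, S) = 2*S/(B + S) (t(B, S) = (2*S)/(B + S) = 2*S/(B + S))
26718*t(-3, H(1) - 1*2) = 26718*(2*((-3 + 6/1) - 1*2)/(-3 + ((-3 + 6/1) - 1*2))) = 26718*(2*((-3 + 6*1) - 2)/(-3 + ((-3 + 6*1) - 2))) = 26718*(2*((-3 + 6) - 2)/(-3 + ((-3 + 6) - 2))) = 26718*(2*(3 - 2)/(-3 + (3 - 2))) = 26718*(2*1/(-3 + 1)) = 26718*(2*1/(-2)) = 26718*(2*1*(-½)) = 26718*(-1) = -26718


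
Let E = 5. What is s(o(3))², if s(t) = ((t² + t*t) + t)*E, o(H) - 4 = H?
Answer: 275625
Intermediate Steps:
o(H) = 4 + H
s(t) = 5*t + 10*t² (s(t) = ((t² + t*t) + t)*5 = ((t² + t²) + t)*5 = (2*t² + t)*5 = (t + 2*t²)*5 = 5*t + 10*t²)
s(o(3))² = (5*(4 + 3)*(1 + 2*(4 + 3)))² = (5*7*(1 + 2*7))² = (5*7*(1 + 14))² = (5*7*15)² = 525² = 275625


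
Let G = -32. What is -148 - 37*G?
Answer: 1036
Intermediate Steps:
-148 - 37*G = -148 - 37*(-32) = -148 + 1184 = 1036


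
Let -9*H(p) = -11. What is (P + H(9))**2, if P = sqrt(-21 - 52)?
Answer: -5792/81 + 22*I*sqrt(73)/9 ≈ -71.506 + 20.885*I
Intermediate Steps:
P = I*sqrt(73) (P = sqrt(-73) = I*sqrt(73) ≈ 8.544*I)
H(p) = 11/9 (H(p) = -1/9*(-11) = 11/9)
(P + H(9))**2 = (I*sqrt(73) + 11/9)**2 = (11/9 + I*sqrt(73))**2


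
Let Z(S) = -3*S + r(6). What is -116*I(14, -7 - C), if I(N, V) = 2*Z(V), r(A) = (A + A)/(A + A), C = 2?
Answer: -6496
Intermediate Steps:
r(A) = 1 (r(A) = (2*A)/((2*A)) = (2*A)*(1/(2*A)) = 1)
Z(S) = 1 - 3*S (Z(S) = -3*S + 1 = 1 - 3*S)
I(N, V) = 2 - 6*V (I(N, V) = 2*(1 - 3*V) = 2 - 6*V)
-116*I(14, -7 - C) = -116*(2 - 6*(-7 - 1*2)) = -116*(2 - 6*(-7 - 2)) = -116*(2 - 6*(-9)) = -116*(2 + 54) = -116*56 = -6496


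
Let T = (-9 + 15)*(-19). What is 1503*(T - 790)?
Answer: -1358712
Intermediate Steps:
T = -114 (T = 6*(-19) = -114)
1503*(T - 790) = 1503*(-114 - 790) = 1503*(-904) = -1358712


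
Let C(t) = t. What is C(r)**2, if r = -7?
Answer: 49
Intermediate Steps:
C(r)**2 = (-7)**2 = 49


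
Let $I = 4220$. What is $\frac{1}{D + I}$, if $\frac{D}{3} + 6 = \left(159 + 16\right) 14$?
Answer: $\frac{1}{11552} \approx 8.6565 \cdot 10^{-5}$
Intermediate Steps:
$D = 7332$ ($D = -18 + 3 \left(159 + 16\right) 14 = -18 + 3 \cdot 175 \cdot 14 = -18 + 3 \cdot 2450 = -18 + 7350 = 7332$)
$\frac{1}{D + I} = \frac{1}{7332 + 4220} = \frac{1}{11552}$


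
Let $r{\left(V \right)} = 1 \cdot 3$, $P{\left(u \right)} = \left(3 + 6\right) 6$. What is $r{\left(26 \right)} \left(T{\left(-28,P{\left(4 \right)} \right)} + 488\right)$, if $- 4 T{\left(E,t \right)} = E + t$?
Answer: $\frac{2889}{2} \approx 1444.5$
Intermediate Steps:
$P{\left(u \right)} = 54$ ($P{\left(u \right)} = 9 \cdot 6 = 54$)
$r{\left(V \right)} = 3$
$T{\left(E,t \right)} = - \frac{E}{4} - \frac{t}{4}$ ($T{\left(E,t \right)} = - \frac{E + t}{4} = - \frac{E}{4} - \frac{t}{4}$)
$r{\left(26 \right)} \left(T{\left(-28,P{\left(4 \right)} \right)} + 488\right) = 3 \left(\left(\left(- \frac{1}{4}\right) \left(-28\right) - \frac{27}{2}\right) + 488\right) = 3 \left(\left(7 - \frac{27}{2}\right) + 488\right) = 3 \left(- \frac{13}{2} + 488\right) = 3 \cdot \frac{963}{2} = \frac{2889}{2}$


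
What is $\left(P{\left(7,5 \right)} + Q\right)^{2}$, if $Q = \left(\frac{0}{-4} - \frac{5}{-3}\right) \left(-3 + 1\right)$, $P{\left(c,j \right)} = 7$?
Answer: $\frac{121}{9} \approx 13.444$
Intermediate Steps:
$Q = - \frac{10}{3}$ ($Q = \left(0 \left(- \frac{1}{4}\right) - - \frac{5}{3}\right) \left(-2\right) = \left(0 + \frac{5}{3}\right) \left(-2\right) = \frac{5}{3} \left(-2\right) = - \frac{10}{3} \approx -3.3333$)
$\left(P{\left(7,5 \right)} + Q\right)^{2} = \left(7 - \frac{10}{3}\right)^{2} = \left(\frac{11}{3}\right)^{2} = \frac{121}{9}$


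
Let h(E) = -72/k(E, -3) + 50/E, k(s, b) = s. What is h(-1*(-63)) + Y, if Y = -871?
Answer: -54895/63 ≈ -871.35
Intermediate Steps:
h(E) = -22/E (h(E) = -72/E + 50/E = -22/E)
h(-1*(-63)) + Y = -22/((-1*(-63))) - 871 = -22/63 - 871 = -54895/63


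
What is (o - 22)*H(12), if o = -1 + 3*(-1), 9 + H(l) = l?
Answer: -78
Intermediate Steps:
H(l) = -9 + l
o = -4 (o = -1 - 3 = -4)
(o - 22)*H(12) = (-4 - 22)*(-9 + 12) = -26*3 = -78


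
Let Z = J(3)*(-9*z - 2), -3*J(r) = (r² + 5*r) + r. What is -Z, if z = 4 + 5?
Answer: -747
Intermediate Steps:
z = 9
J(r) = -2*r - r²/3 (J(r) = -((r² + 5*r) + r)/3 = -(r² + 6*r)/3 = -2*r - r²/3)
Z = 747 (Z = (-⅓*3*(6 + 3))*(-9*9 - 2) = (-⅓*3*9)*(-81 - 2) = -9*(-83) = 747)
-Z = -1*747 = -747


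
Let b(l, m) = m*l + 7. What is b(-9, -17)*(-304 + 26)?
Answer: -44480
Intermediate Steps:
b(l, m) = 7 + l*m (b(l, m) = l*m + 7 = 7 + l*m)
b(-9, -17)*(-304 + 26) = (7 - 9*(-17))*(-304 + 26) = (7 + 153)*(-278) = 160*(-278) = -44480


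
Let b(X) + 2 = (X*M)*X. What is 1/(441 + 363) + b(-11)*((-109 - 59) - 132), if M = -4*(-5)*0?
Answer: 482401/804 ≈ 600.00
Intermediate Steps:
M = 0 (M = 20*0 = 0)
b(X) = -2 (b(X) = -2 + (X*0)*X = -2 + 0*X = -2 + 0 = -2)
1/(441 + 363) + b(-11)*((-109 - 59) - 132) = 1/(441 + 363) - 2*((-109 - 59) - 132) = 1/804 - 2*(-168 - 132) = 1/804 - 2*(-300) = 1/804 + 600 = 482401/804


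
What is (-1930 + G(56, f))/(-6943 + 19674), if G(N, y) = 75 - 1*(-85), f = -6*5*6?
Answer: -1770/12731 ≈ -0.13903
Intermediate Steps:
f = -180 (f = -30*6 = -180)
G(N, y) = 160 (G(N, y) = 75 + 85 = 160)
(-1930 + G(56, f))/(-6943 + 19674) = (-1930 + 160)/(-6943 + 19674) = -1770/12731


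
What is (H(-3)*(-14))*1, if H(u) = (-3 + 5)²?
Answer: -56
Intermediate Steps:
H(u) = 4 (H(u) = 2² = 4)
(H(-3)*(-14))*1 = (4*(-14))*1 = -56*1 = -56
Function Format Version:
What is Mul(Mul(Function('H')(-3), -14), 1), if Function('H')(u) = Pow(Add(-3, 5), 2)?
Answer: -56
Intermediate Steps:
Function('H')(u) = 4 (Function('H')(u) = Pow(2, 2) = 4)
Mul(Mul(Function('H')(-3), -14), 1) = Mul(Mul(4, -14), 1) = Mul(-56, 1) = -56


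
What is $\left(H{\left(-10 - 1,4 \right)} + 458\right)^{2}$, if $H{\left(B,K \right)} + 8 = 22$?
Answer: $222784$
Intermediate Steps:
$H{\left(B,K \right)} = 14$ ($H{\left(B,K \right)} = -8 + 22 = 14$)
$\left(H{\left(-10 - 1,4 \right)} + 458\right)^{2} = \left(14 + 458\right)^{2} = 472^{2} = 222784$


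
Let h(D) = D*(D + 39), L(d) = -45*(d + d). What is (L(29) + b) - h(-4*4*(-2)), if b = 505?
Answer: -4377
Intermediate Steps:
L(d) = -90*d
h(D) = D*(39 + D)
(L(29) + b) - h(-4*4*(-2)) = (-90*29 + 505) - -4*4*(-2)*(39 - 4*4*(-2)) = (-2610 + 505) - (-16*(-2))*(39 - 16*(-2)) = -2105 - 32*(39 + 32) = -2105 - 32*71 = -2105 - 1*2272 = -2105 - 2272 = -4377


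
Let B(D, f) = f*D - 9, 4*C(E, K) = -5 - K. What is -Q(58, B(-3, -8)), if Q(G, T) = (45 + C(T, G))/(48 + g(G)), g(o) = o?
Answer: -117/424 ≈ -0.27594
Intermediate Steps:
C(E, K) = -5/4 - K/4 (C(E, K) = (-5 - K)/4 = -5/4 - K/4)
B(D, f) = -9 + D*f (B(D, f) = D*f - 9 = -9 + D*f)
Q(G, T) = (175/4 - G/4)/(48 + G) (Q(G, T) = (45 + (-5/4 - G/4))/(48 + G) = (175/4 - G/4)/(48 + G))
-Q(58, B(-3, -8)) = -(175 - 1*58)/(4*(48 + 58)) = -(175 - 58)/(4*106) = -117/(4*106) = -1*117/424 = -117/424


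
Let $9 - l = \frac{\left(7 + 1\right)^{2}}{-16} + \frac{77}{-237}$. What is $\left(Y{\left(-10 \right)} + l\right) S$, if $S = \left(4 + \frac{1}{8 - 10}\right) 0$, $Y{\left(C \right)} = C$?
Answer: $0$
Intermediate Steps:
$l = \frac{3158}{237}$ ($l = 9 - \left(\frac{\left(7 + 1\right)^{2}}{-16} + \frac{77}{-237}\right) = 9 - \left(8^{2} \left(- \frac{1}{16}\right) + 77 \left(- \frac{1}{237}\right)\right) = 9 - \left(64 \left(- \frac{1}{16}\right) - \frac{77}{237}\right) = 9 - \left(-4 - \frac{77}{237}\right) = 9 - - \frac{1025}{237} = 9 + \frac{1025}{237} = \frac{3158}{237} \approx 13.325$)
$S = 0$ ($S = \left(4 + \frac{1}{-2}\right) 0 = \left(4 - \frac{1}{2}\right) 0 = \frac{7}{2} \cdot 0 = 0$)
$\left(Y{\left(-10 \right)} + l\right) S = \left(-10 + \frac{3158}{237}\right) 0 = \frac{788}{237} \cdot 0 = 0$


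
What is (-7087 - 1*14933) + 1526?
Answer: -20494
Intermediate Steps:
(-7087 - 1*14933) + 1526 = (-7087 - 14933) + 1526 = -22020 + 1526 = -20494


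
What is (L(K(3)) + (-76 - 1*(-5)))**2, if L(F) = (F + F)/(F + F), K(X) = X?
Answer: 4900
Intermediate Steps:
L(F) = 1 (L(F) = (2*F)/((2*F)) = (2*F)*(1/(2*F)) = 1)
(L(K(3)) + (-76 - 1*(-5)))**2 = (1 + (-76 - 1*(-5)))**2 = (1 + (-76 + 5))**2 = (1 - 71)**2 = (-70)**2 = 4900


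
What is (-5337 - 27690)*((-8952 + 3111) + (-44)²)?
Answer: 128970435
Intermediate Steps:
(-5337 - 27690)*((-8952 + 3111) + (-44)²) = -33027*(-5841 + 1936) = -33027*(-3905) = 128970435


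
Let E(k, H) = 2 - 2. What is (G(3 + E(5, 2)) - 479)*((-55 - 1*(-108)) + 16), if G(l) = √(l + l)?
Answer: -33051 + 69*√6 ≈ -32882.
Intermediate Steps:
E(k, H) = 0
G(l) = √2*√l (G(l) = √(2*l) = √2*√l)
(G(3 + E(5, 2)) - 479)*((-55 - 1*(-108)) + 16) = (√2*√(3 + 0) - 479)*((-55 - 1*(-108)) + 16) = (√2*√3 - 479)*((-55 + 108) + 16) = (√6 - 479)*(53 + 16) = (-479 + √6)*69 = -33051 + 69*√6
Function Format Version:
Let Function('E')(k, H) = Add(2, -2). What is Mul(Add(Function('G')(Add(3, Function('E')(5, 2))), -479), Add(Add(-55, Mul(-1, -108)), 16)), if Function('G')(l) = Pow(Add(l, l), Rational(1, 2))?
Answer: Add(-33051, Mul(69, Pow(6, Rational(1, 2)))) ≈ -32882.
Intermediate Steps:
Function('E')(k, H) = 0
Function('G')(l) = Mul(Pow(2, Rational(1, 2)), Pow(l, Rational(1, 2))) (Function('G')(l) = Pow(Mul(2, l), Rational(1, 2)) = Mul(Pow(2, Rational(1, 2)), Pow(l, Rational(1, 2))))
Mul(Add(Function('G')(Add(3, Function('E')(5, 2))), -479), Add(Add(-55, Mul(-1, -108)), 16)) = Mul(Add(Mul(Pow(2, Rational(1, 2)), Pow(Add(3, 0), Rational(1, 2))), -479), Add(Add(-55, Mul(-1, -108)), 16)) = Mul(Add(Mul(Pow(2, Rational(1, 2)), Pow(3, Rational(1, 2))), -479), Add(Add(-55, 108), 16)) = Mul(Add(Pow(6, Rational(1, 2)), -479), Add(53, 16)) = Mul(Add(-479, Pow(6, Rational(1, 2))), 69) = Add(-33051, Mul(69, Pow(6, Rational(1, 2))))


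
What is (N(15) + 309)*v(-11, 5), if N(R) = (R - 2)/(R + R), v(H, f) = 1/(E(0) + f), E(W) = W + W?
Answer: 9283/150 ≈ 61.887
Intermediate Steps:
E(W) = 2*W
v(H, f) = 1/f (v(H, f) = 1/(2*0 + f) = 1/(0 + f) = 1/f)
N(R) = (-2 + R)/(2*R) (N(R) = (-2 + R)/((2*R)) = (-2 + R)*(1/(2*R)) = (-2 + R)/(2*R))
(N(15) + 309)*v(-11, 5) = ((½)*(-2 + 15)/15 + 309)/5 = ((½)*(1/15)*13 + 309)*(⅕) = (13/30 + 309)*(⅕) = (9283/30)*(⅕) = 9283/150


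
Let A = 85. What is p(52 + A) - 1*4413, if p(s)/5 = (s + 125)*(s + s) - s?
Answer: 353842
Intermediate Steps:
p(s) = -5*s + 10*s*(125 + s) (p(s) = 5*((s + 125)*(s + s) - s) = 5*((125 + s)*(2*s) - s) = 5*(2*s*(125 + s) - s) = 5*(-s + 2*s*(125 + s)) = -5*s + 10*s*(125 + s))
p(52 + A) - 1*4413 = 5*(52 + 85)*(249 + 2*(52 + 85)) - 1*4413 = 5*137*(249 + 2*137) - 4413 = 5*137*(249 + 274) - 4413 = 5*137*523 - 4413 = 358255 - 4413 = 353842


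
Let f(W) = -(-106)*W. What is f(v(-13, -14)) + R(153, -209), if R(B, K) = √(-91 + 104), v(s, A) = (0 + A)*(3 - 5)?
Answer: 2968 + √13 ≈ 2971.6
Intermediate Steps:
v(s, A) = -2*A (v(s, A) = A*(-2) = -2*A)
R(B, K) = √13
f(W) = 106*W
f(v(-13, -14)) + R(153, -209) = 106*(-2*(-14)) + √13 = 106*28 + √13 = 2968 + √13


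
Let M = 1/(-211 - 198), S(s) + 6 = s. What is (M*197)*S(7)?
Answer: -197/409 ≈ -0.48166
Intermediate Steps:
S(s) = -6 + s
M = -1/409 (M = 1/(-409) = -1/409 ≈ -0.0024450)
(M*197)*S(7) = (-1/409*197)*(-6 + 7) = -197/409*1 = -197/409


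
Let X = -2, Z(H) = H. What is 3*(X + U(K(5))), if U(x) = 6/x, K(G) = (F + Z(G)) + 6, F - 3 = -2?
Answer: -9/2 ≈ -4.5000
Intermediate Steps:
F = 1 (F = 3 - 2 = 1)
K(G) = 7 + G (K(G) = (1 + G) + 6 = 7 + G)
3*(X + U(K(5))) = 3*(-2 + 6/(7 + 5)) = 3*(-2 + 6/12) = 3*(-2 + 6*(1/12)) = 3*(-2 + ½) = 3*(-3/2) = -9/2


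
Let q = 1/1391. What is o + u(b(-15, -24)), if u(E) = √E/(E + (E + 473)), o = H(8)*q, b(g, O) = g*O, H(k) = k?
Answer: 8/1391 + 6*√10/1193 ≈ 0.021655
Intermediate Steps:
q = 1/1391 ≈ 0.00071891
b(g, O) = O*g
o = 8/1391 (o = 8*(1/1391) = 8/1391 ≈ 0.0057513)
u(E) = √E/(473 + 2*E) (u(E) = √E/(E + (473 + E)) = √E/(473 + 2*E))
o + u(b(-15, -24)) = 8/1391 + √(-24*(-15))/(473 + 2*(-24*(-15))) = 8/1391 + √360/(473 + 2*360) = 8/1391 + (6*√10)/(473 + 720) = 8/1391 + (6*√10)/1193 = 8/1391 + (6*√10)*(1/1193) = 8/1391 + 6*√10/1193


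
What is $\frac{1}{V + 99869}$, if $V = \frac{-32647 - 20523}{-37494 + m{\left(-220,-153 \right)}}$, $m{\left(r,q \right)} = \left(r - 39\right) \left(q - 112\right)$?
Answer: $\frac{31141}{3109967359} \approx 1.0013 \cdot 10^{-5}$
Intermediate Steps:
$m{\left(r,q \right)} = \left(-112 + q\right) \left(-39 + r\right)$ ($m{\left(r,q \right)} = \left(-39 + r\right) \left(-112 + q\right) = \left(-112 + q\right) \left(-39 + r\right)$)
$V = - \frac{53170}{31141}$ ($V = \frac{-32647 - 20523}{-37494 - -68635} = - \frac{53170}{-37494 + \left(4368 + 24640 + 5967 + 33660\right)} = - \frac{53170}{-37494 + 68635} = - \frac{53170}{31141} \approx -1.7074$)
$\frac{1}{V + 99869} = \frac{1}{- \frac{53170}{31141} + 99869} = \frac{1}{\frac{3109967359}{31141}} = \frac{31141}{3109967359}$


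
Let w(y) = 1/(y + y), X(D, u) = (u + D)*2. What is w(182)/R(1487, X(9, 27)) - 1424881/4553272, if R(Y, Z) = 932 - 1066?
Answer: -1086008577/3470162423 ≈ -0.31296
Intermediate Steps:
X(D, u) = 2*D + 2*u (X(D, u) = (D + u)*2 = 2*D + 2*u)
R(Y, Z) = -134
w(y) = 1/(2*y)
w(182)/R(1487, X(9, 27)) - 1424881/4553272 = ((½)/182)/(-134) - 1424881/4553272 = ((½)*(1/182))*(-1/134) - 1424881*1/4553272 = (1/364)*(-1/134) - 1424881/4553272 = -1/48776 - 1424881/4553272 = -1086008577/3470162423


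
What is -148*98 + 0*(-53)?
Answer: -14504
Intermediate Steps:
-148*98 + 0*(-53) = -14504 + 0 = -14504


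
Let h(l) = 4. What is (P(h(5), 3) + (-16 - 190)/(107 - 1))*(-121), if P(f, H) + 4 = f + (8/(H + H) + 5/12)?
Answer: 4961/212 ≈ 23.401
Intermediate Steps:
P(f, H) = -43/12 + f + 4/H (P(f, H) = -4 + (f + (8/(H + H) + 5/12)) = -4 + (f + (8/((2*H)) + 5*(1/12))) = -4 + (f + (8*(1/(2*H)) + 5/12)) = -4 + (f + (4/H + 5/12)) = -4 + (f + (5/12 + 4/H)) = -4 + (5/12 + f + 4/H) = -43/12 + f + 4/H)
(P(h(5), 3) + (-16 - 190)/(107 - 1))*(-121) = ((-43/12 + 4 + 4/3) + (-16 - 190)/(107 - 1))*(-121) = ((-43/12 + 4 + 4*(1/3)) - 206/106)*(-121) = ((-43/12 + 4 + 4/3) - 206*1/106)*(-121) = (7/4 - 103/53)*(-121) = -41/212*(-121) = 4961/212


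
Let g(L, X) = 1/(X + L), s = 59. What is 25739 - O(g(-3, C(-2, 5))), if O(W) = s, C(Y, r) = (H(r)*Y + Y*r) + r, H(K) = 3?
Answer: 25680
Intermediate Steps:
C(Y, r) = r + 3*Y + Y*r (C(Y, r) = (3*Y + Y*r) + r = r + 3*Y + Y*r)
g(L, X) = 1/(L + X)
O(W) = 59
25739 - O(g(-3, C(-2, 5))) = 25739 - 1*59 = 25739 - 59 = 25680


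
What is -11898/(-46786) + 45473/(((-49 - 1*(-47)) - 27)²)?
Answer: 1068752998/19673513 ≈ 54.324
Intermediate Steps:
-11898/(-46786) + 45473/(((-49 - 1*(-47)) - 27)²) = -11898*(-1/46786) + 45473/(((-49 + 47) - 27)²) = 5949/23393 + 45473/((-2 - 27)²) = 5949/23393 + 45473/((-29)²) = 5949/23393 + 45473/841 = 1068752998/19673513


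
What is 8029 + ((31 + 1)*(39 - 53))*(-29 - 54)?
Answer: 45213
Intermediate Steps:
8029 + ((31 + 1)*(39 - 53))*(-29 - 54) = 8029 + (32*(-14))*(-83) = 8029 - 448*(-83) = 8029 + 37184 = 45213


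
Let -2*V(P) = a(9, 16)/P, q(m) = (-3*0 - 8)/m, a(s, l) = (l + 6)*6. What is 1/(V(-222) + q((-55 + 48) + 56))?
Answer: 1813/243 ≈ 7.4609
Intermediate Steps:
a(s, l) = 36 + 6*l (a(s, l) = (6 + l)*6 = 36 + 6*l)
q(m) = -8/m (q(m) = (0 - 8)/m = -8/m)
V(P) = -66/P (V(P) = -(36 + 6*16)/(2*P) = -(36 + 96)/(2*P) = -66/P)
1/(V(-222) + q((-55 + 48) + 56)) = 1/(-66/(-222) - 8/((-55 + 48) + 56)) = 1/(-66*(-1/222) - 8/(-7 + 56)) = 1/(11/37 - 8/49) = 1/(243/1813) = 1813/243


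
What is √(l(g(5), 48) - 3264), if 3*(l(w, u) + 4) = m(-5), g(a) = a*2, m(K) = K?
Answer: I*√29427/3 ≈ 57.181*I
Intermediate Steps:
g(a) = 2*a
l(w, u) = -17/3 (l(w, u) = -4 + (⅓)*(-5) = -4 - 5/3 = -17/3)
√(l(g(5), 48) - 3264) = √(-17/3 - 3264) = √(-9809/3) = I*√29427/3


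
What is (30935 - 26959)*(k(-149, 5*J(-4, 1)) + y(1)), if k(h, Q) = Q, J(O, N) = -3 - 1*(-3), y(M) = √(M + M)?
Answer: 3976*√2 ≈ 5622.9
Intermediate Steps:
y(M) = √2*√M (y(M) = √(2*M) = √2*√M)
J(O, N) = 0 (J(O, N) = -3 + 3 = 0)
(30935 - 26959)*(k(-149, 5*J(-4, 1)) + y(1)) = (30935 - 26959)*(5*0 + √2*√1) = 3976*(0 + √2*1) = 3976*(0 + √2) = 3976*√2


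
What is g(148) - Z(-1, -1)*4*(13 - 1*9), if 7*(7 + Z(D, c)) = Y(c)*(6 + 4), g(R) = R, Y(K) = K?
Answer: 1980/7 ≈ 282.86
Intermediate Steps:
Z(D, c) = -7 + 10*c/7 (Z(D, c) = -7 + (c*(6 + 4))/7 = -7 + (c*10)/7 = -7 + (10*c)/7 = -7 + 10*c/7)
g(148) - Z(-1, -1)*4*(13 - 1*9) = 148 - (-7 + (10/7)*(-1))*4*(13 - 1*9) = 148 - (-7 - 10/7)*4*(13 - 9) = 148 - (-59/7*4)*4 = 148 - (-236)*4/7 = 148 - 1*(-944/7) = 148 + 944/7 = 1980/7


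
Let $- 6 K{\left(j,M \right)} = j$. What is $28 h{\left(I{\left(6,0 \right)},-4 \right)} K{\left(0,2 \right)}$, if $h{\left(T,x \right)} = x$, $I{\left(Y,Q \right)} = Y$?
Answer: $0$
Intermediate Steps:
$K{\left(j,M \right)} = - \frac{j}{6}$
$28 h{\left(I{\left(6,0 \right)},-4 \right)} K{\left(0,2 \right)} = 28 \left(-4\right) \left(\left(- \frac{1}{6}\right) 0\right) = \left(-112\right) 0 = 0$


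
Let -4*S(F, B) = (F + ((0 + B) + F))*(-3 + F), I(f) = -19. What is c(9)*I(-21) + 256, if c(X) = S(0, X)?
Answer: 511/4 ≈ 127.75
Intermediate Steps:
S(F, B) = -(-3 + F)*(B + 2*F)/4 (S(F, B) = -(F + ((0 + B) + F))*(-3 + F)/4 = -(F + (B + F))*(-3 + F)/4 = -(B + 2*F)*(-3 + F)/4 = -(-3 + F)*(B + 2*F)/4)
c(X) = 3*X/4 (c(X) = -½*0² + (3/2)*0 + 3*X/4 - ¼*X*0 = -½*0 + 0 + 3*X/4 + 0 = 0 + 0 + 3*X/4 + 0 = 3*X/4)
c(9)*I(-21) + 256 = ((¾)*9)*(-19) + 256 = (27/4)*(-19) + 256 = -513/4 + 256 = 511/4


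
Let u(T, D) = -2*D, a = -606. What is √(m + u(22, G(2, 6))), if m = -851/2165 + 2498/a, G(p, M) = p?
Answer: I*√3664334278410/655995 ≈ 2.9181*I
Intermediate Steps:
m = -2961938/655995 (m = -851/2165 + 2498/(-606) = -851*1/2165 + 2498*(-1/606) = -851/2165 - 1249/303 = -2961938/655995 ≈ -4.5152)
√(m + u(22, G(2, 6))) = √(-2961938/655995 - 2*2) = √(-2961938/655995 - 4) = √(-5585918/655995) = I*√3664334278410/655995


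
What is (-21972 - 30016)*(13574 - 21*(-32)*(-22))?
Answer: 62905480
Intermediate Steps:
(-21972 - 30016)*(13574 - 21*(-32)*(-22)) = -51988*(13574 + 672*(-22)) = -51988*(13574 - 14784) = -51988*(-1210) = 62905480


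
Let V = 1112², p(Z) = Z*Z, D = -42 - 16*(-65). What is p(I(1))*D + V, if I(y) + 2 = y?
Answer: 1237542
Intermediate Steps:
I(y) = -2 + y
D = 998 (D = -42 + 1040 = 998)
p(Z) = Z²
V = 1236544
p(I(1))*D + V = (-2 + 1)²*998 + 1236544 = (-1)²*998 + 1236544 = 1*998 + 1236544 = 998 + 1236544 = 1237542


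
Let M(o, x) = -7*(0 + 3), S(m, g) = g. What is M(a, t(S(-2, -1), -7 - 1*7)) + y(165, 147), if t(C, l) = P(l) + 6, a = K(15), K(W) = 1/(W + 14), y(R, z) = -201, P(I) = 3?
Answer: -222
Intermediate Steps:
K(W) = 1/(14 + W)
a = 1/29 (a = 1/(14 + 15) = 1/29 ≈ 0.034483)
t(C, l) = 9 (t(C, l) = 3 + 6 = 9)
M(o, x) = -21 (M(o, x) = -7*3 = -21)
M(a, t(S(-2, -1), -7 - 1*7)) + y(165, 147) = -21 - 201 = -222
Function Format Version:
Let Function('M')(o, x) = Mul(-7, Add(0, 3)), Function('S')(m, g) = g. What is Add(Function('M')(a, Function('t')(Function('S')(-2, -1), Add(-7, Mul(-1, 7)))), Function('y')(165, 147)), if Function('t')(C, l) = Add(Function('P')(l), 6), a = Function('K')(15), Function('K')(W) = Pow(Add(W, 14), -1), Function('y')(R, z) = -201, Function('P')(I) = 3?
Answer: -222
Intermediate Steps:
Function('K')(W) = Pow(Add(14, W), -1)
a = Rational(1, 29) (a = Pow(Add(14, 15), -1) = Pow(29, -1) = Rational(1, 29) ≈ 0.034483)
Function('t')(C, l) = 9 (Function('t')(C, l) = Add(3, 6) = 9)
Function('M')(o, x) = -21 (Function('M')(o, x) = Mul(-7, 3) = -21)
Add(Function('M')(a, Function('t')(Function('S')(-2, -1), Add(-7, Mul(-1, 7)))), Function('y')(165, 147)) = Add(-21, -201) = -222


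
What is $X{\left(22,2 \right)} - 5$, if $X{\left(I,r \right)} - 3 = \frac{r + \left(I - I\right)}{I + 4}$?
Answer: $- \frac{25}{13} \approx -1.9231$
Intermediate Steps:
$X{\left(I,r \right)} = 3 + \frac{r}{4 + I}$ ($X{\left(I,r \right)} = 3 + \frac{r + \left(I - I\right)}{I + 4} = 3 + \frac{r + 0}{4 + I} = 3 + \frac{r}{4 + I}$)
$X{\left(22,2 \right)} - 5 = \frac{12 + 2 + 3 \cdot 22}{4 + 22} - 5 = \frac{12 + 2 + 66}{26} - 5 = \frac{1}{26} \cdot 80 - 5 = \frac{40}{13} - 5 = - \frac{25}{13}$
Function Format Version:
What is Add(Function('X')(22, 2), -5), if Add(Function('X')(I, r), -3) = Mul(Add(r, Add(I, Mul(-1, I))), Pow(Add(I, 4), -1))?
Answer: Rational(-25, 13) ≈ -1.9231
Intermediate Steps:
Function('X')(I, r) = Add(3, Mul(r, Pow(Add(4, I), -1))) (Function('X')(I, r) = Add(3, Mul(Add(r, Add(I, Mul(-1, I))), Pow(Add(I, 4), -1))) = Add(3, Mul(Add(r, 0), Pow(Add(4, I), -1))) = Add(3, Mul(r, Pow(Add(4, I), -1))))
Add(Function('X')(22, 2), -5) = Add(Mul(Pow(Add(4, 22), -1), Add(12, 2, Mul(3, 22))), -5) = Add(Mul(Pow(26, -1), Add(12, 2, 66)), -5) = Add(Mul(Rational(1, 26), 80), -5) = Add(Rational(40, 13), -5) = Rational(-25, 13)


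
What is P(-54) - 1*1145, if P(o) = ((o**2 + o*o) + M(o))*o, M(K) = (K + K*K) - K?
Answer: -473537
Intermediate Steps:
M(K) = K**2 (M(K) = (K + K**2) - K = K**2)
P(o) = 3*o**3 (P(o) = ((o**2 + o*o) + o**2)*o = ((o**2 + o**2) + o**2)*o = (2*o**2 + o**2)*o = (3*o**2)*o = 3*o**3)
P(-54) - 1*1145 = 3*(-54)**3 - 1*1145 = 3*(-157464) - 1145 = -472392 - 1145 = -473537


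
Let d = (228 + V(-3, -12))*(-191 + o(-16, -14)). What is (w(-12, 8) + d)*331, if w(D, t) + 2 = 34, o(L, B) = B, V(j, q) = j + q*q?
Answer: -25027903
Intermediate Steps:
V(j, q) = j + q²
w(D, t) = 32 (w(D, t) = -2 + 34 = 32)
d = -75645 (d = (228 + (-3 + (-12)²))*(-191 - 14) = (228 + (-3 + 144))*(-205) = (228 + 141)*(-205) = 369*(-205) = -75645)
(w(-12, 8) + d)*331 = (32 - 75645)*331 = -75613*331 = -25027903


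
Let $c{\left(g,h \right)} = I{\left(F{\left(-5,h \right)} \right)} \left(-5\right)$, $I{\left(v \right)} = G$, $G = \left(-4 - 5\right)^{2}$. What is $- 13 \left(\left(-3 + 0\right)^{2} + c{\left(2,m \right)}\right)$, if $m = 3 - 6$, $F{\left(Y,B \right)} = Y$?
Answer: $5148$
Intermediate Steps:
$G = 81$ ($G = \left(-9\right)^{2} = 81$)
$m = -3$ ($m = 3 - 6 = -3$)
$I{\left(v \right)} = 81$
$c{\left(g,h \right)} = -405$ ($c{\left(g,h \right)} = 81 \left(-5\right) = -405$)
$- 13 \left(\left(-3 + 0\right)^{2} + c{\left(2,m \right)}\right) = - 13 \left(\left(-3 + 0\right)^{2} - 405\right) = - 13 \left(\left(-3\right)^{2} - 405\right) = - 13 \left(9 - 405\right) = \left(-13\right) \left(-396\right) = 5148$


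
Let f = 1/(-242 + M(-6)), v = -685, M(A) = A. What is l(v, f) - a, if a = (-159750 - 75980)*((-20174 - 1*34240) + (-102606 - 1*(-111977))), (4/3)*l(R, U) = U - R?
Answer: -10533041989243/992 ≈ -1.0618e+10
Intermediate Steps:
f = -1/248 (f = 1/(-242 - 6) = 1/(-248) = -1/248 ≈ -0.0040323)
l(R, U) = -3*R/4 + 3*U/4 (l(R, U) = 3*(U - R)/4 = -3*R/4 + 3*U/4)
a = 10617986390 (a = -235730*((-20174 - 34240) + (-102606 + 111977)) = -235730*(-54414 + 9371) = -235730*(-45043) = 10617986390)
l(v, f) - a = (-¾*(-685) + (¾)*(-1/248)) - 1*10617986390 = (2055/4 - 3/992) - 10617986390 = 509637/992 - 10617986390 = -10533041989243/992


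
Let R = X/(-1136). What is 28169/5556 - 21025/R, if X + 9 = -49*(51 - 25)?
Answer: -132665585573/7128348 ≈ -18611.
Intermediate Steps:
X = -1283 (X = -9 - 49*(51 - 25) = -9 - 49*26 = -9 - 1274 = -1283)
R = 1283/1136 (R = -1283/(-1136) = -1283*(-1/1136) = 1283/1136 ≈ 1.1294)
28169/5556 - 21025/R = 28169/5556 - 21025/1283/1136 = 28169*(1/5556) - 21025*1136/1283 = 28169/5556 - 23884400/1283 = -132665585573/7128348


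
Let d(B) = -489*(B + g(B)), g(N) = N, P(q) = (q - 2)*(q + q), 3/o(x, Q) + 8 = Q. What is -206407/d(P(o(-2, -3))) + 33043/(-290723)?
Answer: 7256031325481/42649064100 ≈ 170.13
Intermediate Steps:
o(x, Q) = 3/(-8 + Q)
P(q) = 2*q*(-2 + q) (P(q) = (-2 + q)*(2*q) = 2*q*(-2 + q))
d(B) = -978*B (d(B) = -489*(B + B) = -978*B)
-206407/d(P(o(-2, -3))) + 33043/(-290723) = -206407*11/(5868*(-2 + 3/(-8 - 3))) + 33043/(-290723) = -206407*11/(5868*(-2 + 3/(-11))) + 33043*(-1/290723) = -206407*11/(5868*(-2 + 3*(-1/11))) - 33043/290723 = -206407*11/(5868*(-2 - 3/11)) - 33043/290723 = -206407/((-1956*(-3)*(-25)/(11*11))) - 33043/290723 = -206407/((-978*150/121)) - 33043/290723 = -206407/(-146700/121) - 33043/290723 = -206407*(-121/146700) - 33043/290723 = 24975247/146700 - 33043/290723 = 7256031325481/42649064100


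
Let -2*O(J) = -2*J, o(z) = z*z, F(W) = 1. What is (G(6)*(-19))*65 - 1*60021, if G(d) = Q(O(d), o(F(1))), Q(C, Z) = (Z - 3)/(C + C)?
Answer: -358891/6 ≈ -59815.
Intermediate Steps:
o(z) = z²
O(J) = J (O(J) = -(-1)*J = J)
Q(C, Z) = (-3 + Z)/(2*C) (Q(C, Z) = (-3 + Z)/((2*C)) = (-3 + Z)*(1/(2*C)) = (-3 + Z)/(2*C))
G(d) = -1/d (G(d) = (-3 + 1²)/(2*d) = (-3 + 1)/(2*d) = (½)*(-2)/d = -1/d)
(G(6)*(-19))*65 - 1*60021 = (-1/6*(-19))*65 - 1*60021 = (-1*⅙*(-19))*65 - 60021 = -⅙*(-19)*65 - 60021 = (19/6)*65 - 60021 = 1235/6 - 60021 = -358891/6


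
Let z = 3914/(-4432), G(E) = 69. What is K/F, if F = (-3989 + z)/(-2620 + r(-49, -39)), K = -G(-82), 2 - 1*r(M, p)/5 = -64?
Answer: -350150160/8841581 ≈ -39.603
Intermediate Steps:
r(M, p) = 330 (r(M, p) = 10 - 5*(-64) = 10 + 320 = 330)
K = -69 (K = -1*69 = -69)
z = -1957/2216 (z = 3914*(-1/4432) = -1957/2216 ≈ -0.88312)
F = 8841581/5074640 (F = (-3989 - 1957/2216)/(-2620 + 330) = -8841581/2216/(-2290) = -8841581/2216*(-1/2290) = 8841581/5074640 ≈ 1.7423)
K/F = -69/8841581/5074640 = -69*5074640/8841581 = -350150160/8841581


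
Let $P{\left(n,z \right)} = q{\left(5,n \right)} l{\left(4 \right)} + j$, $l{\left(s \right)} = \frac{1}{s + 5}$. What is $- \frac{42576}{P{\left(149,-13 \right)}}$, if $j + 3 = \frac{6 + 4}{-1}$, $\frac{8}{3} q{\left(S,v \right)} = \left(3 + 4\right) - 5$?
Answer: $\frac{510912}{155} \approx 3296.2$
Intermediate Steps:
$q{\left(S,v \right)} = \frac{3}{4}$ ($q{\left(S,v \right)} = \frac{3 \left(\left(3 + 4\right) - 5\right)}{8} = \frac{3 \left(7 - 5\right)}{8} = \frac{3}{8} \cdot 2 = \frac{3}{4}$)
$l{\left(s \right)} = \frac{1}{5 + s}$
$j = -13$ ($j = -3 + \frac{6 + 4}{-1} = -3 + 10 \left(-1\right) = -3 - 10 = -13$)
$P{\left(n,z \right)} = - \frac{155}{12}$ ($P{\left(n,z \right)} = \frac{3}{4 \left(5 + 4\right)} - 13 = \frac{3}{4 \cdot 9} - 13 = \frac{3}{4} \cdot \frac{1}{9} - 13 = \frac{1}{12} - 13 = - \frac{155}{12}$)
$- \frac{42576}{P{\left(149,-13 \right)}} = - \frac{42576}{- \frac{155}{12}} = \left(-42576\right) \left(- \frac{12}{155}\right) = \frac{510912}{155}$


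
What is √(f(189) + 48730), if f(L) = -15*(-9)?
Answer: √48865 ≈ 221.05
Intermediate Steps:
f(L) = 135
√(f(189) + 48730) = √(135 + 48730) = √48865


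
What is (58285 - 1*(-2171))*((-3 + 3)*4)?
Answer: 0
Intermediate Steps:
(58285 - 1*(-2171))*((-3 + 3)*4) = (58285 + 2171)*(0*4) = 60456*0 = 0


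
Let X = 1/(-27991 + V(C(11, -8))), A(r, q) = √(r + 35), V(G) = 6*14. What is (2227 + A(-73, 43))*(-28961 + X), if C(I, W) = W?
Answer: -1799893976556/27907 - 808214628*I*√38/27907 ≈ -6.4496e+7 - 1.7853e+5*I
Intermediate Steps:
V(G) = 84
A(r, q) = √(35 + r)
X = -1/27907 (X = 1/(-27991 + 84) = 1/(-27907) = -1/27907 ≈ -3.5833e-5)
(2227 + A(-73, 43))*(-28961 + X) = (2227 + √(35 - 73))*(-28961 - 1/27907) = (2227 + √(-38))*(-808214628/27907) = (2227 + I*√38)*(-808214628/27907) = -1799893976556/27907 - 808214628*I*√38/27907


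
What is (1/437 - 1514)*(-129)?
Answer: 85348593/437 ≈ 1.9531e+5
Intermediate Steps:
(1/437 - 1514)*(-129) = -661617/437*(-129) = 85348593/437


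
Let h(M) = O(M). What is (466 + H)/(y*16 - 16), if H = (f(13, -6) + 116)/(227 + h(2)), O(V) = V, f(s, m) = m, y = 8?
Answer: 13353/3206 ≈ 4.1650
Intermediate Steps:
h(M) = M
H = 110/229 (H = (-6 + 116)/(227 + 2) = 110/229 ≈ 0.48035)
(466 + H)/(y*16 - 16) = (466 + 110/229)/(8*16 - 16) = 106824/(229*(128 - 16)) = (106824/229)/112 = (106824/229)*(1/112) = 13353/3206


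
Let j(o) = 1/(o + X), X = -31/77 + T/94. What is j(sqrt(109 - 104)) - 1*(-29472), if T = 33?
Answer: 7715892869726/261804091 + 52388644*sqrt(5)/261804091 ≈ 29472.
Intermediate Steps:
X = -373/7238 (X = -31/77 + 33/94 = -373/7238 ≈ -0.051534)
j(o) = 1/(-373/7238 + o) (j(o) = 1/(o - 373/7238) = 1/(-373/7238 + o))
j(sqrt(109 - 104)) - 1*(-29472) = 7238/(-373 + 7238*sqrt(109 - 104)) - 1*(-29472) = 7238/(-373 + 7238*sqrt(5)) + 29472 = 29472 + 7238/(-373 + 7238*sqrt(5))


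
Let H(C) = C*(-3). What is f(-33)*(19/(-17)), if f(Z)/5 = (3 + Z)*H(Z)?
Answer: 282150/17 ≈ 16597.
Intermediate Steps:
H(C) = -3*C
f(Z) = -15*Z*(3 + Z) (f(Z) = 5*((3 + Z)*(-3*Z)) = 5*(-3*Z*(3 + Z)) = -15*Z*(3 + Z))
f(-33)*(19/(-17)) = (-15*(-33)*(3 - 33))*(19/(-17)) = (-15*(-33)*(-30))*(19*(-1/17)) = -14850*(-19/17) = 282150/17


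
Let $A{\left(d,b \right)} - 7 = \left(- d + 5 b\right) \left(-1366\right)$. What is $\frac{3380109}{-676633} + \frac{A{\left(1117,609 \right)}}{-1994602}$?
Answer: $- \frac{4959963760865}{1349613535066} \approx -3.6751$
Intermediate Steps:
$A{\left(d,b \right)} = 7 - 6830 b + 1366 d$ ($A{\left(d,b \right)} = 7 + \left(- d + 5 b\right) \left(-1366\right) = 7 - \left(- 1366 d + 6830 b\right) = 7 - 6830 b + 1366 d$)
$\frac{3380109}{-676633} + \frac{A{\left(1117,609 \right)}}{-1994602} = \frac{3380109}{-676633} + \frac{7 - 4159470 + 1366 \cdot 1117}{-1994602} = 3380109 \left(- \frac{1}{676633}\right) + \left(7 - 4159470 + 1525822\right) \left(- \frac{1}{1994602}\right) = - \frac{3380109}{676633} - - \frac{2633641}{1994602} = - \frac{3380109}{676633} + \frac{2633641}{1994602} = - \frac{4959963760865}{1349613535066}$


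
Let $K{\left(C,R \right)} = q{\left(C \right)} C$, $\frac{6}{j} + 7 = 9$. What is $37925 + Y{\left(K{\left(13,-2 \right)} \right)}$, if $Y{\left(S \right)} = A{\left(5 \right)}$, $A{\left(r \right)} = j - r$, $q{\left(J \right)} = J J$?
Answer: $37923$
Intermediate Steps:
$j = 3$ ($j = \frac{6}{-7 + 9} = \frac{6}{2} = 6 \cdot \frac{1}{2} = 3$)
$q{\left(J \right)} = J^{2}$
$A{\left(r \right)} = 3 - r$
$K{\left(C,R \right)} = C^{3}$ ($K{\left(C,R \right)} = C^{2} C = C^{3}$)
$Y{\left(S \right)} = -2$ ($Y{\left(S \right)} = 3 - 5 = -2$)
$37925 + Y{\left(K{\left(13,-2 \right)} \right)} = 37925 - 2 = 37923$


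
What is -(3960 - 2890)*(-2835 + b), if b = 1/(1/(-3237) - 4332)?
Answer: 8507423455368/2804537 ≈ 3.0334e+6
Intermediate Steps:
b = -3237/14022685 (b = 1/(-1/3237 - 4332) = 1/(-14022685/3237) = -3237/14022685 ≈ -0.00023084)
-(3960 - 2890)*(-2835 + b) = -(3960 - 2890)*(-2835 - 3237/14022685) = -1070*(-39754315212)/14022685 = -1*(-8507423455368/2804537) = 8507423455368/2804537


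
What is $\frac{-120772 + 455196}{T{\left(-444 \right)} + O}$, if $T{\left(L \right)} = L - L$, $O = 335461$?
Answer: $\frac{19672}{19733} \approx 0.99691$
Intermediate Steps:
$T{\left(L \right)} = 0$
$\frac{-120772 + 455196}{T{\left(-444 \right)} + O} = \frac{-120772 + 455196}{0 + 335461} = \frac{334424}{335461} = 334424 \cdot \frac{1}{335461} = \frac{19672}{19733}$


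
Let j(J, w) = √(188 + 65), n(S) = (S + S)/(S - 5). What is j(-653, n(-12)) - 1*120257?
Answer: -120257 + √253 ≈ -1.2024e+5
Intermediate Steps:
n(S) = 2*S/(-5 + S) (n(S) = (2*S)/(-5 + S) = 2*S/(-5 + S))
j(J, w) = √253
j(-653, n(-12)) - 1*120257 = √253 - 1*120257 = √253 - 120257 = -120257 + √253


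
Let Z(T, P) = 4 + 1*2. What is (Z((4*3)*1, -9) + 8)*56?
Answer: 784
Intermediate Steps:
Z(T, P) = 6 (Z(T, P) = 4 + 2 = 6)
(Z((4*3)*1, -9) + 8)*56 = (6 + 8)*56 = 14*56 = 784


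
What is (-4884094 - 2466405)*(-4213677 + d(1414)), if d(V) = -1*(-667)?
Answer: 30967725791990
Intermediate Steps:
d(V) = 667
(-4884094 - 2466405)*(-4213677 + d(1414)) = (-4884094 - 2466405)*(-4213677 + 667) = -7350499*(-4213010) = 30967725791990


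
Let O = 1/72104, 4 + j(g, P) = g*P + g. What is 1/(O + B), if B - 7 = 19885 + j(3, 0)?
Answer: 72104/1434220665 ≈ 5.0274e-5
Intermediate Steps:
j(g, P) = -4 + g + P*g (j(g, P) = -4 + (g*P + g) = -4 + (P*g + g) = -4 + (g + P*g) = -4 + g + P*g)
O = 1/72104 ≈ 1.3869e-5
B = 19891 (B = 7 + (19885 + (-4 + 3 + 0*3)) = 7 + (19885 + (-4 + 3 + 0)) = 7 + (19885 - 1) = 7 + 19884 = 19891)
1/(O + B) = 1/(1/72104 + 19891) = 1/(1434220665/72104) = 72104/1434220665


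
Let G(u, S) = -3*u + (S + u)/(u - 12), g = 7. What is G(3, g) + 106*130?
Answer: 123929/9 ≈ 13770.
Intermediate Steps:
G(u, S) = -3*u + (S + u)/(-12 + u)
G(3, g) + 106*130 = (7 - 3*3**2 + 37*3)/(-12 + 3) + 106*130 = (7 - 3*9 + 111)/(-9) + 13780 = -(7 - 27 + 111)/9 + 13780 = -1/9*91 + 13780 = -91/9 + 13780 = 123929/9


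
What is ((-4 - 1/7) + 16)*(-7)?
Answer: -83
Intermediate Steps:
((-4 - 1/7) + 16)*(-7) = ((-4 - 1*⅐) + 16)*(-7) = ((-4 - ⅐) + 16)*(-7) = (-29/7 + 16)*(-7) = (83/7)*(-7) = -83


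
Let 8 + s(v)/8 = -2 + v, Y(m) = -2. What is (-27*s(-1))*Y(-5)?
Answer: -4752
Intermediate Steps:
s(v) = -80 + 8*v (s(v) = -64 + 8*(-2 + v) = -64 + (-16 + 8*v) = -80 + 8*v)
(-27*s(-1))*Y(-5) = -27*(-80 + 8*(-1))*(-2) = -27*(-80 - 8)*(-2) = -27*(-88)*(-2) = 2376*(-2) = -4752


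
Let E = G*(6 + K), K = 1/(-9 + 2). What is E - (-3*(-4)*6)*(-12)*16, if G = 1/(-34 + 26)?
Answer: 774103/56 ≈ 13823.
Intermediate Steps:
G = -⅛ (G = 1/(-8) = -⅛ ≈ -0.12500)
K = -⅐ (K = 1/(-7) = -⅐ ≈ -0.14286)
E = -41/56 (E = -(6 - ⅐)/8 = -⅛*41/7 = -41/56 ≈ -0.73214)
E - (-3*(-4)*6)*(-12)*16 = -41/56 - (-3*(-4)*6)*(-12)*16 = -41/56 - (12*6)*(-12)*16 = -41/56 - 72*(-12)*16 = -41/56 - (-864)*16 = -41/56 - 1*(-13824) = -41/56 + 13824 = 774103/56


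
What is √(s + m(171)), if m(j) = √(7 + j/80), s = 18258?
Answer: √(1825800 + 5*√3655)/10 ≈ 135.13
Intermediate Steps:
m(j) = √(7 + j/80) (m(j) = √(7 + j*(1/80)) = √(7 + j/80))
√(s + m(171)) = √(18258 + √(2800 + 5*171)/20) = √(18258 + √(2800 + 855)/20) = √(18258 + √3655/20)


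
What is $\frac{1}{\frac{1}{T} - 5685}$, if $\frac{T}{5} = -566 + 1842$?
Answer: $- \frac{6380}{36270299} \approx -0.0001759$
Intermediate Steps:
$T = 6380$ ($T = 5 \left(-566 + 1842\right) = 5 \cdot 1276 = 6380$)
$\frac{1}{\frac{1}{T} - 5685} = \frac{1}{\frac{1}{6380} - 5685} = \frac{1}{- \frac{36270299}{6380}} = - \frac{6380}{36270299}$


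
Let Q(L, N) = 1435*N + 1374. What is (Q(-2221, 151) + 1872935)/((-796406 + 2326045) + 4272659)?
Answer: 1045497/2901149 ≈ 0.36037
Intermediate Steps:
Q(L, N) = 1374 + 1435*N
(Q(-2221, 151) + 1872935)/((-796406 + 2326045) + 4272659) = ((1374 + 1435*151) + 1872935)/((-796406 + 2326045) + 4272659) = ((1374 + 216685) + 1872935)/(1529639 + 4272659) = (218059 + 1872935)/5802298 = 2090994*(1/5802298) = 1045497/2901149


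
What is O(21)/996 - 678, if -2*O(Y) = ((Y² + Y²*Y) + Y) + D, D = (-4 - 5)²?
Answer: -113365/166 ≈ -682.92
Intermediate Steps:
D = 81 (D = (-9)² = 81)
O(Y) = -81/2 - Y/2 - Y²/2 - Y³/2 (O(Y) = -(((Y² + Y²*Y) + Y) + 81)/2 = -(((Y² + Y³) + Y) + 81)/2 = -((Y + Y² + Y³) + 81)/2 = -(81 + Y + Y² + Y³)/2 = -81/2 - Y/2 - Y²/2 - Y³/2)
O(21)/996 - 678 = (-81/2 - ½*21 - ½*21² - ½*21³)/996 - 678 = (-81/2 - 21/2 - ½*441 - ½*9261)*(1/996) - 678 = (-81/2 - 21/2 - 441/2 - 9261/2)*(1/996) - 678 = -4902*1/996 - 678 = -817/166 - 678 = -113365/166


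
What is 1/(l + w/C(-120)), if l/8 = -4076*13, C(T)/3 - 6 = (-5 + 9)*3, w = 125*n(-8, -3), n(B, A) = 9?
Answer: -6/2543299 ≈ -2.3591e-6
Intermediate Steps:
w = 1125 (w = 125*9 = 1125)
C(T) = 54 (C(T) = 18 + 3*((-5 + 9)*3) = 18 + 3*(4*3) = 18 + 3*12 = 18 + 36 = 54)
l = -423904 (l = 8*(-4076*13) = 8*(-52988) = -423904)
1/(l + w/C(-120)) = 1/(-423904 + 1125/54) = 1/(-423904 + 1125*(1/54)) = 1/(-423904 + 125/6) = 1/(-2543299/6) = -6/2543299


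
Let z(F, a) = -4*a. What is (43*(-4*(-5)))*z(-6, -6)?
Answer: 20640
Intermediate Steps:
(43*(-4*(-5)))*z(-6, -6) = (43*(-4*(-5)))*(-4*(-6)) = (43*20)*24 = 860*24 = 20640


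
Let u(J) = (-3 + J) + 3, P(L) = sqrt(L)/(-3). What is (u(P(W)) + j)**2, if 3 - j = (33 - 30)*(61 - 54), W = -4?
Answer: 2912/9 + 24*I ≈ 323.56 + 24.0*I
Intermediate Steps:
P(L) = -sqrt(L)/3
u(J) = J
j = -18 (j = 3 - (33 - 30)*(61 - 54) = 3 - 3*7 = 3 - 1*21 = 3 - 21 = -18)
(u(P(W)) + j)**2 = (-2*I/3 - 18)**2 = (-18 - 2*I/3)**2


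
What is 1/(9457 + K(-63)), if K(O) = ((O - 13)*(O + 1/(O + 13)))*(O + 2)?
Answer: -25/7067593 ≈ -3.5373e-6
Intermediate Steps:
K(O) = (-13 + O)*(2 + O)*(O + 1/(13 + O)) (K(O) = ((-13 + O)*(O + 1/(13 + O)))*(2 + O) = (-13 + O)*(2 + O)*(O + 1/(13 + O)))
1/(9457 + K(-63)) = 1/(9457 + (-26 + (-63)⁴ - 349*(-63) - 168*(-63)² + 2*(-63)³)/(13 - 63)) = 1/(9457 + (-26 + 15752961 + 21987 - 168*3969 + 2*(-250047))/(-50)) = 1/(9457 - (-26 + 15752961 + 21987 - 666792 - 500094)/50) = 1/(9457 - 1/50*14608036) = 1/(9457 - 7304018/25) = 1/(-7067593/25) = -25/7067593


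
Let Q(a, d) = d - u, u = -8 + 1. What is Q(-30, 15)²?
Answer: 484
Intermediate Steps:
u = -7
Q(a, d) = 7 + d (Q(a, d) = d - 1*(-7) = d + 7 = 7 + d)
Q(-30, 15)² = (7 + 15)² = 22² = 484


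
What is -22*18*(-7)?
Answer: 2772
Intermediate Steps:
-22*18*(-7) = -396*(-7) = 2772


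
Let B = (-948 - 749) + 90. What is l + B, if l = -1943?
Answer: -3550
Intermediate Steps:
B = -1607 (B = -1697 + 90 = -1607)
l + B = -1943 - 1607 = -3550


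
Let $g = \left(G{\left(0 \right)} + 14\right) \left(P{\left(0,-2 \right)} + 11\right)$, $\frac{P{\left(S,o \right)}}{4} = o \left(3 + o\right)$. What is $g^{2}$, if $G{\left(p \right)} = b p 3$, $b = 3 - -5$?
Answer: $1764$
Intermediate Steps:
$b = 8$ ($b = 3 + 5 = 8$)
$G{\left(p \right)} = 24 p$ ($G{\left(p \right)} = 8 p 3 = 24 p$)
$P{\left(S,o \right)} = 4 o \left(3 + o\right)$
$g = 42$ ($g = \left(24 \cdot 0 + 14\right) \left(4 \left(-2\right) \left(3 - 2\right) + 11\right) = \left(0 + 14\right) \left(4 \left(-2\right) 1 + 11\right) = 14 \left(-8 + 11\right) = 14 \cdot 3 = 42$)
$g^{2} = 42^{2} = 1764$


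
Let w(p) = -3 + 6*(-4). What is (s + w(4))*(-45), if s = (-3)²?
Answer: 810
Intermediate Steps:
s = 9
w(p) = -27 (w(p) = -3 - 24 = -27)
(s + w(4))*(-45) = (9 - 27)*(-45) = -18*(-45) = 810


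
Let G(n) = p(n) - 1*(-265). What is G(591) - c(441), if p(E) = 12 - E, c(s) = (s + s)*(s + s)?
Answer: -778238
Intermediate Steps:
c(s) = 4*s² (c(s) = (2*s)*(2*s) = 4*s²)
G(n) = 277 - n (G(n) = (12 - n) - 1*(-265) = (12 - n) + 265 = 277 - n)
G(591) - c(441) = (277 - 1*591) - 4*441² = (277 - 591) - 4*194481 = -314 - 1*777924 = -314 - 777924 = -778238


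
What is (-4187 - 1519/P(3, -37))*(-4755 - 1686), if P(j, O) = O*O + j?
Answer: 755316747/28 ≈ 2.6976e+7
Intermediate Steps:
P(j, O) = j + O² (P(j, O) = O² + j = j + O²)
(-4187 - 1519/P(3, -37))*(-4755 - 1686) = (-4187 - 1519/(3 + (-37)²))*(-4755 - 1686) = (-4187 - 1519/(3 + 1369))*(-6441) = (-4187 - 1519/1372)*(-6441) = (-4187 - 1519*1/1372)*(-6441) = (-4187 - 31/28)*(-6441) = -117267/28*(-6441) = 755316747/28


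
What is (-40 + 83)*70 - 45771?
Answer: -42761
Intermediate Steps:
(-40 + 83)*70 - 45771 = 43*70 - 45771 = 3010 - 45771 = -42761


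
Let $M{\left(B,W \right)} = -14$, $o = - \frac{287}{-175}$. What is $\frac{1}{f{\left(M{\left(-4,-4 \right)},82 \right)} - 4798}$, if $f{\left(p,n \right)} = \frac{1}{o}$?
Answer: $- \frac{41}{196693} \approx -0.00020845$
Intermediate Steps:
$o = \frac{41}{25}$ ($o = \left(-287\right) \left(- \frac{1}{175}\right) = \frac{41}{25} \approx 1.64$)
$f{\left(p,n \right)} = \frac{25}{41}$ ($f{\left(p,n \right)} = \frac{1}{\frac{41}{25}} = \frac{25}{41}$)
$\frac{1}{f{\left(M{\left(-4,-4 \right)},82 \right)} - 4798} = \frac{1}{\frac{25}{41} - 4798} = \frac{1}{- \frac{196693}{41}} = - \frac{41}{196693}$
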